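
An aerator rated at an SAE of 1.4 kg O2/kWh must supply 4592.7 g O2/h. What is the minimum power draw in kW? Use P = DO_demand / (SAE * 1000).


SAE in g O2/kWh = 1.4 * 1000 = 1400 g/kWh
P = DO_demand / SAE_g = 4592.7 / 1400 = 3.2805 kW

3.2805 kW


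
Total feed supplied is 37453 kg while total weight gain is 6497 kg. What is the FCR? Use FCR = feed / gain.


FCR = feed consumed / weight gained
FCR = 37453 kg / 6497 kg = 5.76466

5.76466


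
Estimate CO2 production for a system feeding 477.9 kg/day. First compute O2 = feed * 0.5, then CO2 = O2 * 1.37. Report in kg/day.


O2 = 477.9 * 0.5 = 238.95
CO2 = 238.95 * 1.37 = 327.3615

327.3615 kg/day


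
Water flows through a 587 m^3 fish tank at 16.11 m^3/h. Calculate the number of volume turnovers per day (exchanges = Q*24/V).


Daily flow volume = 16.11 m^3/h * 24 h = 386.64 m^3/day
Exchanges = daily flow / tank volume = 386.64 / 587 = 0.658671 exchanges/day

0.658671 exchanges/day


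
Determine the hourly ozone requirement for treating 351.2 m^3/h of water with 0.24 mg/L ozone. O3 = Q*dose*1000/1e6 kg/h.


O3 demand (mg/h) = Q * dose * 1000 = 351.2 * 0.24 * 1000 = 84288 mg/h
Convert mg to kg: 84288 / 1e6 = 0.084288 kg/h

0.084288 kg/h


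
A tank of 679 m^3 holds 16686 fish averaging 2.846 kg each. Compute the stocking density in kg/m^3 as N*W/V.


Total biomass = 16686 fish * 2.846 kg = 47488.356 kg
Density = total biomass / volume = 47488.356 / 679 = 69.9387 kg/m^3

69.9387 kg/m^3


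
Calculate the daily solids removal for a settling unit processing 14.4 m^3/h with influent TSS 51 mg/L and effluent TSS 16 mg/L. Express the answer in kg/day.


Concentration drop: TSS_in - TSS_out = 51 - 16 = 35 mg/L
Hourly solids removed = Q * dTSS = 14.4 m^3/h * 35 mg/L = 504 g/h  (m^3/h * mg/L = g/h)
Daily solids removed = 504 * 24 = 12096 g/day
Convert g to kg: 12096 / 1000 = 12.096 kg/day

12.096 kg/day


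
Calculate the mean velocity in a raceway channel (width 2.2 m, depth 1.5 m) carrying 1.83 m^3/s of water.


Cross-sectional area = W * d = 2.2 * 1.5 = 3.3 m^2
Velocity = Q / A = 1.83 / 3.3 = 0.554545 m/s

0.554545 m/s


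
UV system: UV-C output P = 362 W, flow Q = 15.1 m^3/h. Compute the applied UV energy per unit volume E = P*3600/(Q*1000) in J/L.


Energy delivered per hour = 362 W * 3600 s = 1303200 J/h
Volume treated per hour = 15.1 m^3/h * 1000 = 15100 L/h
dose = 1303200 / 15100 = 86.3046 J/L

86.3046 J/L


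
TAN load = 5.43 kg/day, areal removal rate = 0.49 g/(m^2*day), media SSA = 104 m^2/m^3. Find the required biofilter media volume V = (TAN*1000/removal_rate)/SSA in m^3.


A = 5.43*1000 / 0.49 = 11081.633 m^2
V = 11081.633 / 104 = 106.554

106.554 m^3


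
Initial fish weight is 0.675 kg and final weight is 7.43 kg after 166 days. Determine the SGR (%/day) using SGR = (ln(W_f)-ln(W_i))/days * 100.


ln(W_f) = ln(7.43) = 2.0055259
ln(W_i) = ln(0.675) = -0.39304259
ln(W_f) - ln(W_i) = 2.0055259 - -0.39304259 = 2.3985685
SGR = 2.3985685 / 166 * 100 = 1.44492 %/day

1.44492 %/day


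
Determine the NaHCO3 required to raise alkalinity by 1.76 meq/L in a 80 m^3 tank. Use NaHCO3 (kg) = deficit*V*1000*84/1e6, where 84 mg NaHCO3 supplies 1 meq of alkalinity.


Tank volume in L = 80 m^3 * 1000 = 80000 L
Total meq required = 1.76 meq/L * 80000 L = 140800 meq
NaHCO3 mass = 140800 meq * 84 mg/meq / 1e6 = 11.8272 kg

11.8272 kg


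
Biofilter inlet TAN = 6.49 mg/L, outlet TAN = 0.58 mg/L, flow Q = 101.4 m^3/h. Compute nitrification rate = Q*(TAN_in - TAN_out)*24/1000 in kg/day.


Concentration drop: TAN_in - TAN_out = 6.49 - 0.58 = 5.91 mg/L
Hourly TAN removed = Q * dTAN = 101.4 m^3/h * 5.91 mg/L = 599.274 g/h  (m^3/h * mg/L = g/h)
Daily TAN removed = 599.274 * 24 = 14382.576 g/day
Convert to kg/day: 14382.576 / 1000 = 14.382576 kg/day

14.382576 kg/day


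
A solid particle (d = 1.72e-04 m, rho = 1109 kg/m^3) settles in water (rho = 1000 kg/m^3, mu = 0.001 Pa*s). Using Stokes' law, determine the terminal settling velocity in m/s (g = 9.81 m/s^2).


Density difference: rho_p - rho_f = 1109 - 1000 = 109 kg/m^3
d^2 = (1.72e-04)^2 = 2.9584e-08 m^2
Numerator = (rho_p - rho_f) * g * d^2 = 109 * 9.81 * 2.9584e-08 = 3.1633875e-05
Denominator = 18 * mu = 18 * 0.001 = 0.018
v_s = 3.1633875e-05 / 0.018 = 0.00175744 m/s
Check: Re = rho_f * v_s * d / mu = 1000 * 0.00175744 * 1.72e-04 / 0.001 = 0.302 < 1, so Stokes' law applies.

0.00175744 m/s


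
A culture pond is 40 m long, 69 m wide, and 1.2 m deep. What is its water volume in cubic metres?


Base area = L * W = 40 * 69 = 2760 m^2
Volume = area * depth = 2760 * 1.2 = 3312 m^3

3312 m^3


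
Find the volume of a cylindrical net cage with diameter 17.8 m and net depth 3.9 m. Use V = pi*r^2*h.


r = d/2 = 17.8/2 = 8.9 m
Base area = pi*r^2 = pi*8.9^2 = 248.84555 m^2
Volume = 248.84555 * 3.9 = 970.498 m^3

970.498 m^3


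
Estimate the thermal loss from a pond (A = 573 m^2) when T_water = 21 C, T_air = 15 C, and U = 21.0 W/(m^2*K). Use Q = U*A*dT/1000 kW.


Temperature difference dT = 21 - 15 = 6 K
Heat loss (W) = U * A * dT = 21.0 * 573 * 6 = 72198 W
Convert to kW: 72198 / 1000 = 72.198 kW

72.198 kW


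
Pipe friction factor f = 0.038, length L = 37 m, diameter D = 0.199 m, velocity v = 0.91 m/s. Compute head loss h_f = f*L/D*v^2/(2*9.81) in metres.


v^2 = 0.91^2 = 0.8281 m^2/s^2
L/D = 37/0.199 = 185.92965
h_f = f*(L/D)*v^2/(2g) = 0.038 * 185.92965 * 0.8281 / 19.62 = 0.298206 m

0.298206 m


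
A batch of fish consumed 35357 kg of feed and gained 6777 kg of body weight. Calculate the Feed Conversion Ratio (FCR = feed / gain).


FCR = feed consumed / weight gained
FCR = 35357 kg / 6777 kg = 5.21721

5.21721


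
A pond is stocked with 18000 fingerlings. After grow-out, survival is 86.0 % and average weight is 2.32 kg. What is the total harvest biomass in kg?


Survivors = 18000 * 86.0/100 = 15480 fish
Harvest biomass = survivors * W_f = 15480 * 2.32 = 35913.6 kg

35913.6 kg


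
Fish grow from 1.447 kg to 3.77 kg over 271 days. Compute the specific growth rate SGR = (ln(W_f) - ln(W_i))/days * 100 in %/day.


ln(W_f) = ln(3.77) = 1.327075
ln(W_i) = ln(1.447) = 0.36949245
ln(W_f) - ln(W_i) = 1.327075 - 0.36949245 = 0.95758255
SGR = 0.95758255 / 271 * 100 = 0.353351 %/day

0.353351 %/day


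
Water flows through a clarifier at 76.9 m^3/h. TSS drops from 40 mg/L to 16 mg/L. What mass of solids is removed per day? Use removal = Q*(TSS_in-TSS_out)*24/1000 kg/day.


Concentration drop: TSS_in - TSS_out = 40 - 16 = 24 mg/L
Hourly solids removed = Q * dTSS = 76.9 m^3/h * 24 mg/L = 1845.6 g/h  (m^3/h * mg/L = g/h)
Daily solids removed = 1845.6 * 24 = 44294.4 g/day
Convert g to kg: 44294.4 / 1000 = 44.2944 kg/day

44.2944 kg/day


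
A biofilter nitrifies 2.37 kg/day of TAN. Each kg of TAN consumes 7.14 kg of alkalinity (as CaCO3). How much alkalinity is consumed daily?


Alkalinity factor: 7.14 kg CaCO3 consumed per kg TAN nitrified
alk = 2.37 kg TAN * 7.14 = 16.9218 kg CaCO3/day

16.9218 kg CaCO3/day


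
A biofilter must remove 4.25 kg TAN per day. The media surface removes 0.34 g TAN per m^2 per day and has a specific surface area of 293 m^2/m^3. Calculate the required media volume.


A = 4.25*1000 / 0.34 = 12500 m^2
V = 12500 / 293 = 42.6621

42.6621 m^3


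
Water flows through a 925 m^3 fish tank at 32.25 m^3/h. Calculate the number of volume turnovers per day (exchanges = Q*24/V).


Daily flow volume = 32.25 m^3/h * 24 h = 774 m^3/day
Exchanges = daily flow / tank volume = 774 / 925 = 0.836757 exchanges/day

0.836757 exchanges/day


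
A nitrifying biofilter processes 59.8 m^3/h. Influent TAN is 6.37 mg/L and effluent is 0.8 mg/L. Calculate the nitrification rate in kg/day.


Concentration drop: TAN_in - TAN_out = 6.37 - 0.8 = 5.57 mg/L
Hourly TAN removed = Q * dTAN = 59.8 m^3/h * 5.57 mg/L = 333.086 g/h  (m^3/h * mg/L = g/h)
Daily TAN removed = 333.086 * 24 = 7994.064 g/day
Convert to kg/day: 7994.064 / 1000 = 7.994064 kg/day

7.994064 kg/day


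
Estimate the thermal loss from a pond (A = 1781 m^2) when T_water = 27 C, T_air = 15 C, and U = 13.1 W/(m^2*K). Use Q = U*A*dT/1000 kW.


Temperature difference dT = 27 - 15 = 12 K
Heat loss (W) = U * A * dT = 13.1 * 1781 * 12 = 279973.2 W
Convert to kW: 279973.2 / 1000 = 279.9732 kW

279.9732 kW


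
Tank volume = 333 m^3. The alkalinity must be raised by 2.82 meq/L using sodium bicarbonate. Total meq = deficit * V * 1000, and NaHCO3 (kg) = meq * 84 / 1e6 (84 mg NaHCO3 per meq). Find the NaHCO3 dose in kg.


Tank volume in L = 333 m^3 * 1000 = 333000 L
Total meq required = 2.82 meq/L * 333000 L = 939060 meq
NaHCO3 mass = 939060 meq * 84 mg/meq / 1e6 = 78.881 kg

78.881 kg


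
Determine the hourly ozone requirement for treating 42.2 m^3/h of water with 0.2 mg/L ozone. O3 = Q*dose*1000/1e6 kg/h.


O3 demand (mg/h) = Q * dose * 1000 = 42.2 * 0.2 * 1000 = 8440 mg/h
Convert mg to kg: 8440 / 1e6 = 0.00844 kg/h

0.00844 kg/h


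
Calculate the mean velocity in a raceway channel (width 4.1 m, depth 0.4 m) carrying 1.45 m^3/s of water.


Cross-sectional area = W * d = 4.1 * 0.4 = 1.64 m^2
Velocity = Q / A = 1.45 / 1.64 = 0.884146 m/s

0.884146 m/s


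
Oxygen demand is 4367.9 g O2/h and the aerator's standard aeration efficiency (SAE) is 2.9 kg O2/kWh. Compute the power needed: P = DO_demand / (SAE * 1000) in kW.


SAE in g O2/kWh = 2.9 * 1000 = 2900 g/kWh
P = DO_demand / SAE_g = 4367.9 / 2900 = 1.50617 kW

1.50617 kW


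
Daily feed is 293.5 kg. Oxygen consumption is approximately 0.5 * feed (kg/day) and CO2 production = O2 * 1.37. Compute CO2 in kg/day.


O2 = 293.5 * 0.5 = 146.75
CO2 = 146.75 * 1.37 = 201.0475

201.0475 kg/day


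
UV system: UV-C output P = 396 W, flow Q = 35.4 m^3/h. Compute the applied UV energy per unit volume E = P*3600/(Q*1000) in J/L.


Energy delivered per hour = 396 W * 3600 s = 1425600 J/h
Volume treated per hour = 35.4 m^3/h * 1000 = 35400 L/h
dose = 1425600 / 35400 = 40.2712 J/L

40.2712 J/L


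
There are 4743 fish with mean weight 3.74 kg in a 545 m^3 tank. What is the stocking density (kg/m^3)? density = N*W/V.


Total biomass = 4743 fish * 3.74 kg = 17738.82 kg
Density = total biomass / volume = 17738.82 / 545 = 32.5483 kg/m^3

32.5483 kg/m^3


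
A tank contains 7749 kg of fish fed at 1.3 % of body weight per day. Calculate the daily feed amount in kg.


Feeding rate fraction = 1.3% / 100 = 0.013
Daily feed = 7749 kg * 0.013 = 100.737 kg/day

100.737 kg/day


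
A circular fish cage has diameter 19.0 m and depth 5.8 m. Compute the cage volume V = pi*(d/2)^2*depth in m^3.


r = d/2 = 19.0/2 = 9.5 m
Base area = pi*r^2 = pi*9.5^2 = 283.52874 m^2
Volume = 283.52874 * 5.8 = 1644.47 m^3

1644.47 m^3


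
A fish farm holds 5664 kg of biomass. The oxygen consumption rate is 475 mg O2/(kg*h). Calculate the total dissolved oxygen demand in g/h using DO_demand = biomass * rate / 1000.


Total O2 consumption (mg/h) = 5664 kg * 475 mg/(kg*h) = 2690400 mg/h
Convert to g/h: 2690400 / 1000 = 2690.4 g/h

2690.4 g/h


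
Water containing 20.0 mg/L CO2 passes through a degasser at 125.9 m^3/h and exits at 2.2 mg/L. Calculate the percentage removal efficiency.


CO2_out / CO2_in = 2.2 / 20.0 = 0.11
Fraction remaining = 0.11
efficiency = (1 - 0.11) * 100 = 89 %

89 %


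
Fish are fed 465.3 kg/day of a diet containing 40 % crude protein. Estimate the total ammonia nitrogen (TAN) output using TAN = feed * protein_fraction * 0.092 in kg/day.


Protein in feed = 465.3 * 40/100 = 186.12 kg/day
TAN = protein * 0.092 = 186.12 * 0.092 = 17.12304 kg/day

17.12304 kg/day


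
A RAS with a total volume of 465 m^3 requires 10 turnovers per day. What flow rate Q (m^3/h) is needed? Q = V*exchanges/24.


Daily recirculation volume = 465 m^3 * 10 = 4650 m^3/day
Flow rate Q = daily volume / 24 h = 4650 / 24 = 193.75 m^3/h

193.75 m^3/h


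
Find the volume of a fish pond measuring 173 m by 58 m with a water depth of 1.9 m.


Base area = L * W = 173 * 58 = 10034 m^2
Volume = area * depth = 10034 * 1.9 = 19064.6 m^3

19064.6 m^3


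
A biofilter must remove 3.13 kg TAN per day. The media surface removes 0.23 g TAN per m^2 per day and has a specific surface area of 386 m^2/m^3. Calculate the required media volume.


A = 3.13*1000 / 0.23 = 13608.696 m^2
V = 13608.696 / 386 = 35.2557

35.2557 m^3


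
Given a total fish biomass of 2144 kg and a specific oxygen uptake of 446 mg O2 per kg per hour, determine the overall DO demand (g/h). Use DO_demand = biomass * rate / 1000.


Total O2 consumption (mg/h) = 2144 kg * 446 mg/(kg*h) = 956224 mg/h
Convert to g/h: 956224 / 1000 = 956.224 g/h

956.224 g/h


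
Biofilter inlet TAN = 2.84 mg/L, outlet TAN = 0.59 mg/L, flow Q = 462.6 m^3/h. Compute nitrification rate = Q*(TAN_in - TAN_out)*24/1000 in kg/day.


Concentration drop: TAN_in - TAN_out = 2.84 - 0.59 = 2.25 mg/L
Hourly TAN removed = Q * dTAN = 462.6 m^3/h * 2.25 mg/L = 1040.85 g/h  (m^3/h * mg/L = g/h)
Daily TAN removed = 1040.85 * 24 = 24980.4 g/day
Convert to kg/day: 24980.4 / 1000 = 24.9804 kg/day

24.9804 kg/day


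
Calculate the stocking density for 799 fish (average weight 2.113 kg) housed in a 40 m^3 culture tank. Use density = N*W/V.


Total biomass = 799 fish * 2.113 kg = 1688.287 kg
Density = total biomass / volume = 1688.287 / 40 = 42.2072 kg/m^3

42.2072 kg/m^3


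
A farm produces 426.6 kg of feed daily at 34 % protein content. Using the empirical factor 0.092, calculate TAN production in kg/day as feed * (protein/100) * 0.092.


Protein in feed = 426.6 * 34/100 = 145.044 kg/day
TAN = protein * 0.092 = 145.044 * 0.092 = 13.344048 kg/day

13.344048 kg/day


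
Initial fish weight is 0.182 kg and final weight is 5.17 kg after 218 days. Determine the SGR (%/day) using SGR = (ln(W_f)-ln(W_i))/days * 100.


ln(W_f) = ln(5.17) = 1.6428727
ln(W_i) = ln(0.182) = -1.7037486
ln(W_f) - ln(W_i) = 1.6428727 - -1.7037486 = 3.3466213
SGR = 3.3466213 / 218 * 100 = 1.53515 %/day

1.53515 %/day


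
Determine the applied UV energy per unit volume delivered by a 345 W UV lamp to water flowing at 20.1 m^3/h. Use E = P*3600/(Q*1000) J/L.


Energy delivered per hour = 345 W * 3600 s = 1242000 J/h
Volume treated per hour = 20.1 m^3/h * 1000 = 20100 L/h
dose = 1242000 / 20100 = 61.791 J/L

61.791 J/L


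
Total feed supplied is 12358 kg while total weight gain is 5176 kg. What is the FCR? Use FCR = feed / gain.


FCR = feed consumed / weight gained
FCR = 12358 kg / 5176 kg = 2.38756

2.38756


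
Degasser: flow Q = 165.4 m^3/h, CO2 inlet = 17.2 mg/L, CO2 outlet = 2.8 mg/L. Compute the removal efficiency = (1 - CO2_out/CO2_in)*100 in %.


CO2_out / CO2_in = 2.8 / 17.2 = 0.1627907
Fraction remaining = 0.1627907
efficiency = (1 - 0.1627907) * 100 = 83.7209 %

83.7209 %


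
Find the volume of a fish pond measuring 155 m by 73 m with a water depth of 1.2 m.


Base area = L * W = 155 * 73 = 11315 m^2
Volume = area * depth = 11315 * 1.2 = 13578 m^3

13578 m^3


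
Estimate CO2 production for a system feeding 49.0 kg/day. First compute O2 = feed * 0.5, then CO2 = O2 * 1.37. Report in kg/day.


O2 = 49.0 * 0.5 = 24.5
CO2 = 24.5 * 1.37 = 33.565

33.565 kg/day


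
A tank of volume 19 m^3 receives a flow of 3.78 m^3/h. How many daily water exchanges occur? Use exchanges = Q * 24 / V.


Daily flow volume = 3.78 m^3/h * 24 h = 90.72 m^3/day
Exchanges = daily flow / tank volume = 90.72 / 19 = 4.77474 exchanges/day

4.77474 exchanges/day


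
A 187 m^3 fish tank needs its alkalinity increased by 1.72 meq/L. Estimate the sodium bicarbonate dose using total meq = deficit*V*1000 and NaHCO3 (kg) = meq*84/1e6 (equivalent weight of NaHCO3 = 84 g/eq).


Tank volume in L = 187 m^3 * 1000 = 187000 L
Total meq required = 1.72 meq/L * 187000 L = 321640 meq
NaHCO3 mass = 321640 meq * 84 mg/meq / 1e6 = 27.0178 kg

27.0178 kg


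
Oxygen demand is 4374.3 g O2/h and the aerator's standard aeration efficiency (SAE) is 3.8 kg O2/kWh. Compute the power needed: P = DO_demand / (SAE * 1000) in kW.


SAE in g O2/kWh = 3.8 * 1000 = 3800 g/kWh
P = DO_demand / SAE_g = 4374.3 / 3800 = 1.15113 kW

1.15113 kW


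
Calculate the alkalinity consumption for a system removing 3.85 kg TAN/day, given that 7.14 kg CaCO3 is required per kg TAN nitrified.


Alkalinity factor: 7.14 kg CaCO3 consumed per kg TAN nitrified
alk = 3.85 kg TAN * 7.14 = 27.489 kg CaCO3/day

27.489 kg CaCO3/day


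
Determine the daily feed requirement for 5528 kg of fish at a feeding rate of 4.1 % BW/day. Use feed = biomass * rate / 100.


Feeding rate fraction = 4.1% / 100 = 0.041
Daily feed = 5528 kg * 0.041 = 226.648 kg/day

226.648 kg/day


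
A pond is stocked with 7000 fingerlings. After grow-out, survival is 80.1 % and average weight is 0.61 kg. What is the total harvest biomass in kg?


Survivors = 7000 * 80.1/100 = 5607 fish
Harvest biomass = survivors * W_f = 5607 * 0.61 = 3420.27 kg

3420.27 kg


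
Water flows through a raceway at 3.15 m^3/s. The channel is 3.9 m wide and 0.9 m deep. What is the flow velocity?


Cross-sectional area = W * d = 3.9 * 0.9 = 3.51 m^2
Velocity = Q / A = 3.15 / 3.51 = 0.897436 m/s

0.897436 m/s


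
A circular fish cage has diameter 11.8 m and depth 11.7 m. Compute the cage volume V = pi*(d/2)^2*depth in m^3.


r = d/2 = 11.8/2 = 5.9 m
Base area = pi*r^2 = pi*5.9^2 = 109.35884 m^2
Volume = 109.35884 * 11.7 = 1279.5 m^3

1279.5 m^3


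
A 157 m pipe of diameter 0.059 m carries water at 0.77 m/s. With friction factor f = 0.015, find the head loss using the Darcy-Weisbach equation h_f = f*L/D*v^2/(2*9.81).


v^2 = 0.77^2 = 0.5929 m^2/s^2
L/D = 157/0.059 = 2661.0169
h_f = f*(L/D)*v^2/(2g) = 0.015 * 2661.0169 * 0.5929 / 19.62 = 1.20621 m

1.20621 m


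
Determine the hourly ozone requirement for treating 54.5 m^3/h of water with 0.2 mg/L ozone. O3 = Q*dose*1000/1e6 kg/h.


O3 demand (mg/h) = Q * dose * 1000 = 54.5 * 0.2 * 1000 = 10900 mg/h
Convert mg to kg: 10900 / 1e6 = 0.0109 kg/h

0.0109 kg/h


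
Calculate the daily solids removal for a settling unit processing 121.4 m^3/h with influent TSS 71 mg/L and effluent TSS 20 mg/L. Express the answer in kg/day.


Concentration drop: TSS_in - TSS_out = 71 - 20 = 51 mg/L
Hourly solids removed = Q * dTSS = 121.4 m^3/h * 51 mg/L = 6191.4 g/h  (m^3/h * mg/L = g/h)
Daily solids removed = 6191.4 * 24 = 148593.6 g/day
Convert g to kg: 148593.6 / 1000 = 148.5936 kg/day

148.5936 kg/day


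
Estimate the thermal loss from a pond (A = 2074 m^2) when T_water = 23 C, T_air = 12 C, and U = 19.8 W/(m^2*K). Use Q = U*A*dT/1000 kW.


Temperature difference dT = 23 - 12 = 11 K
Heat loss (W) = U * A * dT = 19.8 * 2074 * 11 = 451717.2 W
Convert to kW: 451717.2 / 1000 = 451.7172 kW

451.7172 kW


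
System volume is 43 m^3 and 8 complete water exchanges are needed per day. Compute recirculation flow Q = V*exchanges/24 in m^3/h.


Daily recirculation volume = 43 m^3 * 8 = 344 m^3/day
Flow rate Q = daily volume / 24 h = 344 / 24 = 14.3333 m^3/h

14.3333 m^3/h


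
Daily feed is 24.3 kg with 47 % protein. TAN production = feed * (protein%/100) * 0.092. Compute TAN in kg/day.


Protein in feed = 24.3 * 47/100 = 11.421 kg/day
TAN = protein * 0.092 = 11.421 * 0.092 = 1.050732 kg/day

1.050732 kg/day


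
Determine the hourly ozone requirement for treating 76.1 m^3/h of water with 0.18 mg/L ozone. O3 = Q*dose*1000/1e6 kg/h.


O3 demand (mg/h) = Q * dose * 1000 = 76.1 * 0.18 * 1000 = 13698 mg/h
Convert mg to kg: 13698 / 1e6 = 0.013698 kg/h

0.013698 kg/h


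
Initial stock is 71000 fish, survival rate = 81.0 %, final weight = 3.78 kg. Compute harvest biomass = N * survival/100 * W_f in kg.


Survivors = 71000 * 81.0/100 = 57510 fish
Harvest biomass = survivors * W_f = 57510 * 3.78 = 217387.8 kg

217387.8 kg


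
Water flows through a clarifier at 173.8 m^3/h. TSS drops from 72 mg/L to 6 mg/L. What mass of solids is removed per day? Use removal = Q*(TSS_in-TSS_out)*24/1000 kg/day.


Concentration drop: TSS_in - TSS_out = 72 - 6 = 66 mg/L
Hourly solids removed = Q * dTSS = 173.8 m^3/h * 66 mg/L = 11470.8 g/h  (m^3/h * mg/L = g/h)
Daily solids removed = 11470.8 * 24 = 275299.2 g/day
Convert g to kg: 275299.2 / 1000 = 275.2992 kg/day

275.2992 kg/day


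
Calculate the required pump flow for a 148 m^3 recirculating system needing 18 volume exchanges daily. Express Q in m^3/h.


Daily recirculation volume = 148 m^3 * 18 = 2664 m^3/day
Flow rate Q = daily volume / 24 h = 2664 / 24 = 111 m^3/h

111 m^3/h


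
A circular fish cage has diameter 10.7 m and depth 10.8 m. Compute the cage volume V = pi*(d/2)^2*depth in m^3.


r = d/2 = 10.7/2 = 5.35 m
Base area = pi*r^2 = pi*5.35^2 = 89.920236 m^2
Volume = 89.920236 * 10.8 = 971.139 m^3

971.139 m^3


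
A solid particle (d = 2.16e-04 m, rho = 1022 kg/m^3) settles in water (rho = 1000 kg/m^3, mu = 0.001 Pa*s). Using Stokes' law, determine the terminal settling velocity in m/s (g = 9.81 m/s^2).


Density difference: rho_p - rho_f = 1022 - 1000 = 22 kg/m^3
d^2 = (2.16e-04)^2 = 4.6656e-08 m^2
Numerator = (rho_p - rho_f) * g * d^2 = 22 * 9.81 * 4.6656e-08 = 1.0069298e-05
Denominator = 18 * mu = 18 * 0.001 = 0.018
v_s = 1.0069298e-05 / 0.018 = 5.59405e-04 m/s
Check: Re = rho_f * v_s * d / mu = 1000 * 5.59405e-04 * 2.16e-04 / 0.001 = 0.121 < 1, so Stokes' law applies.

5.59405e-04 m/s


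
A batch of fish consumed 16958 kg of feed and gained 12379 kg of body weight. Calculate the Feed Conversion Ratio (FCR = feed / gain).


FCR = feed consumed / weight gained
FCR = 16958 kg / 12379 kg = 1.3699

1.3699


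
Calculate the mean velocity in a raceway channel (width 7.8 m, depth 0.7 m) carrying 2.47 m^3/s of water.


Cross-sectional area = W * d = 7.8 * 0.7 = 5.46 m^2
Velocity = Q / A = 2.47 / 5.46 = 0.452381 m/s

0.452381 m/s


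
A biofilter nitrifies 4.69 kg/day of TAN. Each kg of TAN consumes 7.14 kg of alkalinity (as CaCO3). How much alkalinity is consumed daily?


Alkalinity factor: 7.14 kg CaCO3 consumed per kg TAN nitrified
alk = 4.69 kg TAN * 7.14 = 33.4866 kg CaCO3/day

33.4866 kg CaCO3/day


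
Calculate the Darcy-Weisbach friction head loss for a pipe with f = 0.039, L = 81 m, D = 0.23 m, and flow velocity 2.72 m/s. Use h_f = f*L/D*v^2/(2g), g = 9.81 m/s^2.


v^2 = 2.72^2 = 7.3984 m^2/s^2
L/D = 81/0.23 = 352.17391
h_f = f*(L/D)*v^2/(2g) = 0.039 * 352.17391 * 7.3984 / 19.62 = 5.17918 m

5.17918 m


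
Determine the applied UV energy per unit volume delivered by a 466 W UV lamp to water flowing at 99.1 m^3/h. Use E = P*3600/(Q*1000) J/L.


Energy delivered per hour = 466 W * 3600 s = 1677600 J/h
Volume treated per hour = 99.1 m^3/h * 1000 = 99100 L/h
dose = 1677600 / 99100 = 16.9284 J/L

16.9284 J/L


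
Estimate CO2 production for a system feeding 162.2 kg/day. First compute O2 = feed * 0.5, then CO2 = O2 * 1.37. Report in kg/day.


O2 = 162.2 * 0.5 = 81.1
CO2 = 81.1 * 1.37 = 111.107

111.107 kg/day


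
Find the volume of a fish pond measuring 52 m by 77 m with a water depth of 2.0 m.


Base area = L * W = 52 * 77 = 4004 m^2
Volume = area * depth = 4004 * 2.0 = 8008 m^3

8008 m^3


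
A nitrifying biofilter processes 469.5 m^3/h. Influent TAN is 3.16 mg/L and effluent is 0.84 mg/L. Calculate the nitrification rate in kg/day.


Concentration drop: TAN_in - TAN_out = 3.16 - 0.84 = 2.32 mg/L
Hourly TAN removed = Q * dTAN = 469.5 m^3/h * 2.32 mg/L = 1089.24 g/h  (m^3/h * mg/L = g/h)
Daily TAN removed = 1089.24 * 24 = 26141.76 g/day
Convert to kg/day: 26141.76 / 1000 = 26.14176 kg/day

26.14176 kg/day


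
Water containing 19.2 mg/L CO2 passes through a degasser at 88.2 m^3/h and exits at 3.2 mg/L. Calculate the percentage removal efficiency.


CO2_out / CO2_in = 3.2 / 19.2 = 0.16666667
Fraction remaining = 0.16666667
efficiency = (1 - 0.16666667) * 100 = 83.3333 %

83.3333 %


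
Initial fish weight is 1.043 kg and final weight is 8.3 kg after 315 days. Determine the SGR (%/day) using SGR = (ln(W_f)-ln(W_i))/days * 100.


ln(W_f) = ln(8.3) = 2.1162555
ln(W_i) = ln(1.043) = 0.042101176
ln(W_f) - ln(W_i) = 2.1162555 - 0.042101176 = 2.0741543
SGR = 2.0741543 / 315 * 100 = 0.658462 %/day

0.658462 %/day


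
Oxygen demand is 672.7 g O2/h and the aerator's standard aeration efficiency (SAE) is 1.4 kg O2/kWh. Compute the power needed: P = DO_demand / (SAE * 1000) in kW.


SAE in g O2/kWh = 1.4 * 1000 = 1400 g/kWh
P = DO_demand / SAE_g = 672.7 / 1400 = 0.4805 kW

0.4805 kW


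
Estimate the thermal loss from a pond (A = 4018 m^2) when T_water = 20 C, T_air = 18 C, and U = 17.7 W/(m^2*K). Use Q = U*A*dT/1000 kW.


Temperature difference dT = 20 - 18 = 2 K
Heat loss (W) = U * A * dT = 17.7 * 4018 * 2 = 142237.2 W
Convert to kW: 142237.2 / 1000 = 142.2372 kW

142.2372 kW


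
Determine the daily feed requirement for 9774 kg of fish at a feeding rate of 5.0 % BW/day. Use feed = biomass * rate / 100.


Feeding rate fraction = 5.0% / 100 = 0.05
Daily feed = 9774 kg * 0.05 = 488.7 kg/day

488.7 kg/day


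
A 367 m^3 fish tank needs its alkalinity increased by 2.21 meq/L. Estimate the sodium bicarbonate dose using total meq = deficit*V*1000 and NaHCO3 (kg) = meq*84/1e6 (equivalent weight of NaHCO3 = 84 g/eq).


Tank volume in L = 367 m^3 * 1000 = 367000 L
Total meq required = 2.21 meq/L * 367000 L = 811070 meq
NaHCO3 mass = 811070 meq * 84 mg/meq / 1e6 = 68.1299 kg

68.1299 kg


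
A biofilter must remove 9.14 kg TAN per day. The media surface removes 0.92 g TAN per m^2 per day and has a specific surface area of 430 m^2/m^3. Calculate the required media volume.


A = 9.14*1000 / 0.92 = 9934.7826 m^2
V = 9934.7826 / 430 = 23.1041

23.1041 m^3


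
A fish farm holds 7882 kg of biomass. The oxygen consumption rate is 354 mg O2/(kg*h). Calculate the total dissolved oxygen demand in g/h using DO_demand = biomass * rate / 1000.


Total O2 consumption (mg/h) = 7882 kg * 354 mg/(kg*h) = 2790228 mg/h
Convert to g/h: 2790228 / 1000 = 2790.228 g/h

2790.228 g/h


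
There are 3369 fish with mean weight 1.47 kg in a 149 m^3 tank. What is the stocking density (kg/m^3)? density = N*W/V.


Total biomass = 3369 fish * 1.47 kg = 4952.43 kg
Density = total biomass / volume = 4952.43 / 149 = 33.2378 kg/m^3

33.2378 kg/m^3


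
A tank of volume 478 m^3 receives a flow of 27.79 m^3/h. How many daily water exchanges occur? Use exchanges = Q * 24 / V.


Daily flow volume = 27.79 m^3/h * 24 h = 666.96 m^3/day
Exchanges = daily flow / tank volume = 666.96 / 478 = 1.39531 exchanges/day

1.39531 exchanges/day


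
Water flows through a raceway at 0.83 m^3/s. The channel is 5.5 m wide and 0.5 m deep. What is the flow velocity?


Cross-sectional area = W * d = 5.5 * 0.5 = 2.75 m^2
Velocity = Q / A = 0.83 / 2.75 = 0.301818 m/s

0.301818 m/s


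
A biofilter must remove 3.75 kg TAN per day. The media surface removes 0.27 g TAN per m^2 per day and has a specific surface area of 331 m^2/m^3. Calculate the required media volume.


A = 3.75*1000 / 0.27 = 13888.889 m^2
V = 13888.889 / 331 = 41.9604

41.9604 m^3


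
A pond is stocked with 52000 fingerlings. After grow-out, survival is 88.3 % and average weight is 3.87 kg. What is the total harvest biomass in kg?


Survivors = 52000 * 88.3/100 = 45916 fish
Harvest biomass = survivors * W_f = 45916 * 3.87 = 177694.92 kg

177694.92 kg


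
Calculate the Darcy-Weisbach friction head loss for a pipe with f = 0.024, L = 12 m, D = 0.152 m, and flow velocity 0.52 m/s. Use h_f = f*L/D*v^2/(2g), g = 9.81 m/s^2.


v^2 = 0.52^2 = 0.2704 m^2/s^2
L/D = 12/0.152 = 78.947368
h_f = f*(L/D)*v^2/(2g) = 0.024 * 78.947368 * 0.2704 / 19.62 = 0.026113 m

0.026113 m


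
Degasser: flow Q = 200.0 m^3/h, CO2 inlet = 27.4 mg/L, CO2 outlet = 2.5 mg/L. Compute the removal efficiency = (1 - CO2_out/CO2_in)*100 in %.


CO2_out / CO2_in = 2.5 / 27.4 = 0.091240876
Fraction remaining = 0.091240876
efficiency = (1 - 0.091240876) * 100 = 90.8759 %

90.8759 %


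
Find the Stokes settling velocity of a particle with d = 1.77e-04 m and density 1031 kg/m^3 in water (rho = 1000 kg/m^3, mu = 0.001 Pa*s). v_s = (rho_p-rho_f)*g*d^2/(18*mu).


Density difference: rho_p - rho_f = 1031 - 1000 = 31 kg/m^3
d^2 = (1.77e-04)^2 = 3.1329e-08 m^2
Numerator = (rho_p - rho_f) * g * d^2 = 31 * 9.81 * 3.1329e-08 = 9.5274622e-06
Denominator = 18 * mu = 18 * 0.001 = 0.018
v_s = 9.5274622e-06 / 0.018 = 5.29303e-04 m/s
Check: Re = rho_f * v_s * d / mu = 1000 * 5.29303e-04 * 1.77e-04 / 0.001 = 0.0937 < 1, so Stokes' law applies.

5.29303e-04 m/s


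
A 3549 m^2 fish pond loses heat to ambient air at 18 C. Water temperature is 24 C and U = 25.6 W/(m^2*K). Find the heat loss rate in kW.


Temperature difference dT = 24 - 18 = 6 K
Heat loss (W) = U * A * dT = 25.6 * 3549 * 6 = 545126.4 W
Convert to kW: 545126.4 / 1000 = 545.1264 kW

545.1264 kW


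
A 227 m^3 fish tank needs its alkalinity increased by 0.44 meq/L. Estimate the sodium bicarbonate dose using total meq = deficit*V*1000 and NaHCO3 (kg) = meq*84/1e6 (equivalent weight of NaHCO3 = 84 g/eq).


Tank volume in L = 227 m^3 * 1000 = 227000 L
Total meq required = 0.44 meq/L * 227000 L = 99880 meq
NaHCO3 mass = 99880 meq * 84 mg/meq / 1e6 = 8.38992 kg

8.38992 kg


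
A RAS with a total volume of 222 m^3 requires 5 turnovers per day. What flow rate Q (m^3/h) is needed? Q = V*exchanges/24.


Daily recirculation volume = 222 m^3 * 5 = 1110 m^3/day
Flow rate Q = daily volume / 24 h = 1110 / 24 = 46.25 m^3/h

46.25 m^3/h


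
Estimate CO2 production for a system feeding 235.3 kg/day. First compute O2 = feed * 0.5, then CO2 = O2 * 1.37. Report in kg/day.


O2 = 235.3 * 0.5 = 117.65
CO2 = 117.65 * 1.37 = 161.1805

161.1805 kg/day


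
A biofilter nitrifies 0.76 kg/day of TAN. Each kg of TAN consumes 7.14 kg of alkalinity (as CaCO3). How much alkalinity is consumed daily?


Alkalinity factor: 7.14 kg CaCO3 consumed per kg TAN nitrified
alk = 0.76 kg TAN * 7.14 = 5.4264 kg CaCO3/day

5.4264 kg CaCO3/day


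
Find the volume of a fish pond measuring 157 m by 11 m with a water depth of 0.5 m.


Base area = L * W = 157 * 11 = 1727 m^2
Volume = area * depth = 1727 * 0.5 = 863.5 m^3

863.5 m^3


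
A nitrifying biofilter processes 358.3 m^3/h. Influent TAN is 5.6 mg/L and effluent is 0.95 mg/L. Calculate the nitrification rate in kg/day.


Concentration drop: TAN_in - TAN_out = 5.6 - 0.95 = 4.65 mg/L
Hourly TAN removed = Q * dTAN = 358.3 m^3/h * 4.65 mg/L = 1666.095 g/h  (m^3/h * mg/L = g/h)
Daily TAN removed = 1666.095 * 24 = 39986.28 g/day
Convert to kg/day: 39986.28 / 1000 = 39.98628 kg/day

39.98628 kg/day


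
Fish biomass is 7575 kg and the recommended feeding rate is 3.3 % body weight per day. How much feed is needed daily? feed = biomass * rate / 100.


Feeding rate fraction = 3.3% / 100 = 0.033
Daily feed = 7575 kg * 0.033 = 249.975 kg/day

249.975 kg/day


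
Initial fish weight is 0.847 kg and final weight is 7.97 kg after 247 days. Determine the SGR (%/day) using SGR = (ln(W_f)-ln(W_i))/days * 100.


ln(W_f) = ln(7.97) = 2.0756845
ln(W_i) = ln(0.847) = -0.16605458
ln(W_f) - ln(W_i) = 2.0756845 - -0.16605458 = 2.2417391
SGR = 2.2417391 / 247 * 100 = 0.907587 %/day

0.907587 %/day


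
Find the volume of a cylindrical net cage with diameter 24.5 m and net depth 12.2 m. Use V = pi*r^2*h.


r = d/2 = 24.5/2 = 12.25 m
Base area = pi*r^2 = pi*12.25^2 = 471.43525 m^2
Volume = 471.43525 * 12.2 = 5751.51 m^3

5751.51 m^3


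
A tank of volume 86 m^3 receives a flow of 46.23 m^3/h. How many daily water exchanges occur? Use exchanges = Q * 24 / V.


Daily flow volume = 46.23 m^3/h * 24 h = 1109.52 m^3/day
Exchanges = daily flow / tank volume = 1109.52 / 86 = 12.9014 exchanges/day

12.9014 exchanges/day


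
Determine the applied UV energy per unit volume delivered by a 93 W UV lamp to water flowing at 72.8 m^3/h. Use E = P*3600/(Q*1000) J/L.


Energy delivered per hour = 93 W * 3600 s = 334800 J/h
Volume treated per hour = 72.8 m^3/h * 1000 = 72800 L/h
dose = 334800 / 72800 = 4.5989 J/L

4.5989 J/L


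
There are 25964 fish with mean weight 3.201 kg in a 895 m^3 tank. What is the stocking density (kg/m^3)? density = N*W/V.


Total biomass = 25964 fish * 3.201 kg = 83110.764 kg
Density = total biomass / volume = 83110.764 / 895 = 92.8612 kg/m^3

92.8612 kg/m^3


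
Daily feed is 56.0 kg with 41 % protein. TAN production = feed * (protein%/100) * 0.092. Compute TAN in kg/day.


Protein in feed = 56.0 * 41/100 = 22.96 kg/day
TAN = protein * 0.092 = 22.96 * 0.092 = 2.11232 kg/day

2.11232 kg/day


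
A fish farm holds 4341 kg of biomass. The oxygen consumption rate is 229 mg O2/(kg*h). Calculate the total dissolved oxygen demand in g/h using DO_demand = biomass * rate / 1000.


Total O2 consumption (mg/h) = 4341 kg * 229 mg/(kg*h) = 994089 mg/h
Convert to g/h: 994089 / 1000 = 994.089 g/h

994.089 g/h


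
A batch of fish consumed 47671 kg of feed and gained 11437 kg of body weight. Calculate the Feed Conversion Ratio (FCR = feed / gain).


FCR = feed consumed / weight gained
FCR = 47671 kg / 11437 kg = 4.16814

4.16814


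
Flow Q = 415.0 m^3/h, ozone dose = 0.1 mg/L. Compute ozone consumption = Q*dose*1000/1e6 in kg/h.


O3 demand (mg/h) = Q * dose * 1000 = 415.0 * 0.1 * 1000 = 41500 mg/h
Convert mg to kg: 41500 / 1e6 = 0.0415 kg/h

0.0415 kg/h


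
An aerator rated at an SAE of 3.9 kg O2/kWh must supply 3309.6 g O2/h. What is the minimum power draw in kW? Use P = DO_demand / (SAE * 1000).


SAE in g O2/kWh = 3.9 * 1000 = 3900 g/kWh
P = DO_demand / SAE_g = 3309.6 / 3900 = 0.848615 kW

0.848615 kW


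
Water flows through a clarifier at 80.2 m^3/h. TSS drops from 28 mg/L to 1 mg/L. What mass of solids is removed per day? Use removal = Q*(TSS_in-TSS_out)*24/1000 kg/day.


Concentration drop: TSS_in - TSS_out = 28 - 1 = 27 mg/L
Hourly solids removed = Q * dTSS = 80.2 m^3/h * 27 mg/L = 2165.4 g/h  (m^3/h * mg/L = g/h)
Daily solids removed = 2165.4 * 24 = 51969.6 g/day
Convert g to kg: 51969.6 / 1000 = 51.9696 kg/day

51.9696 kg/day


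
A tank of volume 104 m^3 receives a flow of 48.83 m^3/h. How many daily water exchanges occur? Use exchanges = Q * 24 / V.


Daily flow volume = 48.83 m^3/h * 24 h = 1171.92 m^3/day
Exchanges = daily flow / tank volume = 1171.92 / 104 = 11.2685 exchanges/day

11.2685 exchanges/day


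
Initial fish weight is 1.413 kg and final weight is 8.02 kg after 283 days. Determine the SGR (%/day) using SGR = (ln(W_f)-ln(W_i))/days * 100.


ln(W_f) = ln(8.02) = 2.0819384
ln(W_i) = ln(1.413) = 0.3457151
ln(W_f) - ln(W_i) = 2.0819384 - 0.3457151 = 1.7362233
SGR = 1.7362233 / 283 * 100 = 0.613506 %/day

0.613506 %/day


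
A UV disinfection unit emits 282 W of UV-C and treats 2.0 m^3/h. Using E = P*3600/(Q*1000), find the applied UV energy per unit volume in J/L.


Energy delivered per hour = 282 W * 3600 s = 1015200 J/h
Volume treated per hour = 2.0 m^3/h * 1000 = 2000 L/h
dose = 1015200 / 2000 = 507.6 J/L

507.6 J/L


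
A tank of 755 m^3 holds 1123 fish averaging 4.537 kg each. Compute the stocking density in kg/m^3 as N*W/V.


Total biomass = 1123 fish * 4.537 kg = 5095.051 kg
Density = total biomass / volume = 5095.051 / 755 = 6.74841 kg/m^3

6.74841 kg/m^3


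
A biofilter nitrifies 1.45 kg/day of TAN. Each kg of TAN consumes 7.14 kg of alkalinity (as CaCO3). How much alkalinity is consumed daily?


Alkalinity factor: 7.14 kg CaCO3 consumed per kg TAN nitrified
alk = 1.45 kg TAN * 7.14 = 10.353 kg CaCO3/day

10.353 kg CaCO3/day


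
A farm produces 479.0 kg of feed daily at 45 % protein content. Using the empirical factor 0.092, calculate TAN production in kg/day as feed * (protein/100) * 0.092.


Protein in feed = 479.0 * 45/100 = 215.55 kg/day
TAN = protein * 0.092 = 215.55 * 0.092 = 19.8306 kg/day

19.8306 kg/day


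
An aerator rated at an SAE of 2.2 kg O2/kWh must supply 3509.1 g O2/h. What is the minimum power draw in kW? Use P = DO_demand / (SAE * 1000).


SAE in g O2/kWh = 2.2 * 1000 = 2200 g/kWh
P = DO_demand / SAE_g = 3509.1 / 2200 = 1.59505 kW

1.59505 kW


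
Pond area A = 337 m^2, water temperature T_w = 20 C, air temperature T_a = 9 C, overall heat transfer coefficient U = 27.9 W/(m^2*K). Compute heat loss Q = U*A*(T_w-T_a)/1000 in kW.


Temperature difference dT = 20 - 9 = 11 K
Heat loss (W) = U * A * dT = 27.9 * 337 * 11 = 103425.3 W
Convert to kW: 103425.3 / 1000 = 103.4253 kW

103.4253 kW


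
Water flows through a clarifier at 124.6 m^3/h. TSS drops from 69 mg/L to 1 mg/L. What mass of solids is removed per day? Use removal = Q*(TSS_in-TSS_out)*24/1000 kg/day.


Concentration drop: TSS_in - TSS_out = 69 - 1 = 68 mg/L
Hourly solids removed = Q * dTSS = 124.6 m^3/h * 68 mg/L = 8472.8 g/h  (m^3/h * mg/L = g/h)
Daily solids removed = 8472.8 * 24 = 203347.2 g/day
Convert g to kg: 203347.2 / 1000 = 203.3472 kg/day

203.3472 kg/day


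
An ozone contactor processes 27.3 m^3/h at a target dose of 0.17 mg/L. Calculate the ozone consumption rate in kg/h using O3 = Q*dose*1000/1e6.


O3 demand (mg/h) = Q * dose * 1000 = 27.3 * 0.17 * 1000 = 4641 mg/h
Convert mg to kg: 4641 / 1e6 = 0.004641 kg/h

0.004641 kg/h


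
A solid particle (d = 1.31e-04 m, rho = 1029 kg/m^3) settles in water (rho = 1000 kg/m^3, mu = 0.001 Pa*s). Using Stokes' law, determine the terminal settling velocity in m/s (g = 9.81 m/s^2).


Density difference: rho_p - rho_f = 1029 - 1000 = 29 kg/m^3
d^2 = (1.31e-04)^2 = 1.7161e-08 m^2
Numerator = (rho_p - rho_f) * g * d^2 = 29 * 9.81 * 1.7161e-08 = 4.8821329e-06
Denominator = 18 * mu = 18 * 0.001 = 0.018
v_s = 4.8821329e-06 / 0.018 = 2.7123e-04 m/s
Check: Re = rho_f * v_s * d / mu = 1000 * 2.7123e-04 * 1.31e-04 / 0.001 = 0.0355 < 1, so Stokes' law applies.

2.7123e-04 m/s


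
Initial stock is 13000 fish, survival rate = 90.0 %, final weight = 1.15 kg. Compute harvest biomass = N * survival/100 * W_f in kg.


Survivors = 13000 * 90.0/100 = 11700 fish
Harvest biomass = survivors * W_f = 11700 * 1.15 = 13455 kg

13455 kg


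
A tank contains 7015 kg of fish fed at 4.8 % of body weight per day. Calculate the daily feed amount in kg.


Feeding rate fraction = 4.8% / 100 = 0.048
Daily feed = 7015 kg * 0.048 = 336.72 kg/day

336.72 kg/day


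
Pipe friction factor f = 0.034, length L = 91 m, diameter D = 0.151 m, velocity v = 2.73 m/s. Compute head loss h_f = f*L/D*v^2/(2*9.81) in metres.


v^2 = 2.73^2 = 7.4529 m^2/s^2
L/D = 91/0.151 = 602.64901
h_f = f*(L/D)*v^2/(2g) = 0.034 * 602.64901 * 7.4529 / 19.62 = 7.78341 m

7.78341 m


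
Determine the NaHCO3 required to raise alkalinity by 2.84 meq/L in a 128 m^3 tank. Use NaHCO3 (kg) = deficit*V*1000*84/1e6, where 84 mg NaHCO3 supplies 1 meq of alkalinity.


Tank volume in L = 128 m^3 * 1000 = 128000 L
Total meq required = 2.84 meq/L * 128000 L = 363520 meq
NaHCO3 mass = 363520 meq * 84 mg/meq / 1e6 = 30.5357 kg

30.5357 kg


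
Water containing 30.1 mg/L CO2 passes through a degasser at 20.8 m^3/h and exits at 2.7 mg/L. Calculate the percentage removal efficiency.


CO2_out / CO2_in = 2.7 / 30.1 = 0.089700997
Fraction remaining = 0.089700997
efficiency = (1 - 0.089700997) * 100 = 91.0299 %

91.0299 %


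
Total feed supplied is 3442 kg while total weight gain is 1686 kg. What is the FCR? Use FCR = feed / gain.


FCR = feed consumed / weight gained
FCR = 3442 kg / 1686 kg = 2.04152

2.04152


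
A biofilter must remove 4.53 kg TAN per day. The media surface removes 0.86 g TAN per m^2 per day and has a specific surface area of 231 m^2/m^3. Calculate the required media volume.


A = 4.53*1000 / 0.86 = 5267.4419 m^2
V = 5267.4419 / 231 = 22.8028

22.8028 m^3


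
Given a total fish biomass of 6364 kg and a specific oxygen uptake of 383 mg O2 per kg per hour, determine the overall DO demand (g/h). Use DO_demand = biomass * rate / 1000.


Total O2 consumption (mg/h) = 6364 kg * 383 mg/(kg*h) = 2437412 mg/h
Convert to g/h: 2437412 / 1000 = 2437.412 g/h

2437.412 g/h
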